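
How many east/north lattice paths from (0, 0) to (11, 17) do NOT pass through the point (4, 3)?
Number of paths = 17404380

Total paths from (0, 0) to (11, 17): C(28, 11) = 21474180. Paths through (4, 3): (paths (0, 0) → (4, 3)) × (paths (4, 3) → (11, 17)) = C(7, 4) · C(21, 7) = 35 · 116280 = 4069800. Avoidance count = 21474180 − 4069800 = 17404380.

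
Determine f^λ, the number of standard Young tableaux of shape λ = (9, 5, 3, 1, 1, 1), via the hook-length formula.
# SYT of shape (9, 5, 3, 1, 1, 1) = 73902400

Hook-length formula: f^λ = n! / Π hook(c), product over all cells c of the Young diagram. For λ = (9, 5, 3, 1, 1, 1), n = 20 boxes. Hook lengths by row (left-to-right, top-to-bottom): [14, 10, 9, 7, 6, 4, 3, 2, 1]; [9, 5, 4, 2, 1]; [6, 2, 1]; [3]; [2]; [1]. Product of hooks = 32920473600. So f^λ = 20! / 32920473600 = 2432902008176640000 / 32920473600 = 73902400.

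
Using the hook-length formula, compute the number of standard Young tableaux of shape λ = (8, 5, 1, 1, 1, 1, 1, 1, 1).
# SYT of shape (8, 5, 1, 1, 1, 1, 1, 1, 1) = 10392525

Hook-length formula: f^λ = n! / Π hook(c), product over all cells c of the Young diagram. For λ = (8, 5, 1, 1, 1, 1, 1, 1, 1), n = 20 boxes. Hook lengths by row (left-to-right, top-to-bottom): [16, 8, 7, 6, 5, 3, 2, 1]; [12, 4, 3, 2, 1]; [7]; [6]; [5]; [4]; [3]; [2]; [1]. Product of hooks = 234101145600. So f^λ = 20! / 234101145600 = 2432902008176640000 / 234101145600 = 10392525.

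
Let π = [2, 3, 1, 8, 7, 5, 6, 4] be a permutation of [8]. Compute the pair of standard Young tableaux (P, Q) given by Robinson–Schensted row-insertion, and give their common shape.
P = [1, 3, 4, 6] / [2, 5] / [7] / [8];  Q = [1, 2, 4, 7] / [3, 5] / [6] / [8];  common shape = (4, 2, 1, 1)

Row-insert the values π_1, π_2, … into P one at a time, bumping the leftmost entry strictly greater than the inserted value down to the next row. The recording tableau Q records, in position (i, j), the step at which that cell was added to P.
  Insert 2 (step 1): P = [2];  Q = [1]
  Insert 3 (step 2): P = [2, 3];  Q = [1, 2]
  Insert 1 (step 3): P = [1, 3] / [2];  Q = [1, 2] / [3]
  Insert 8 (step 4): P = [1, 3, 8] / [2];  Q = [1, 2, 4] / [3]
  Insert 7 (step 5): P = [1, 3, 7] / [2, 8];  Q = [1, 2, 4] / [3, 5]
  Insert 5 (step 6): P = [1, 3, 5] / [2, 7] / [8];  Q = [1, 2, 4] / [3, 5] / [6]
  Insert 6 (step 7): P = [1, 3, 5, 6] / [2, 7] / [8];  Q = [1, 2, 4, 7] / [3, 5] / [6]
  Insert 4 (step 8): P = [1, 3, 4, 6] / [2, 5] / [7] / [8];  Q = [1, 2, 4, 7] / [3, 5] / [6] / [8]
Final shape: (4, 2, 1, 1).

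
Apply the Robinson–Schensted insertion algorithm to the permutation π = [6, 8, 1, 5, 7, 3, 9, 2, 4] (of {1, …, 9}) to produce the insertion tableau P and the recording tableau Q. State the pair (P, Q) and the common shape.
P = [1, 2, 4, 9] / [3, 7] / [5, 8] / [6];  Q = [1, 2, 5, 7] / [3, 4] / [6, 9] / [8];  common shape = (4, 2, 2, 1)

Row-insert the values π_1, π_2, … into P one at a time, bumping the leftmost entry strictly greater than the inserted value down to the next row. The recording tableau Q records, in position (i, j), the step at which that cell was added to P.
  Insert 6 (step 1): P = [6];  Q = [1]
  Insert 8 (step 2): P = [6, 8];  Q = [1, 2]
  Insert 1 (step 3): P = [1, 8] / [6];  Q = [1, 2] / [3]
  Insert 5 (step 4): P = [1, 5] / [6, 8];  Q = [1, 2] / [3, 4]
  Insert 7 (step 5): P = [1, 5, 7] / [6, 8];  Q = [1, 2, 5] / [3, 4]
  Insert 3 (step 6): P = [1, 3, 7] / [5, 8] / [6];  Q = [1, 2, 5] / [3, 4] / [6]
  Insert 9 (step 7): P = [1, 3, 7, 9] / [5, 8] / [6];  Q = [1, 2, 5, 7] / [3, 4] / [6]
  Insert 2 (step 8): P = [1, 2, 7, 9] / [3, 8] / [5] / [6];  Q = [1, 2, 5, 7] / [3, 4] / [6] / [8]
  Insert 4 (step 9): P = [1, 2, 4, 9] / [3, 7] / [5, 8] / [6];  Q = [1, 2, 5, 7] / [3, 4] / [6, 9] / [8]
Final shape: (4, 2, 2, 1).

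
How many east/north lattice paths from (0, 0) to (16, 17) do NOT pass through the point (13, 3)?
Number of paths = 1166422310

Total paths from (0, 0) to (16, 17): C(33, 16) = 1166803110. Paths through (13, 3): (paths (0, 0) → (13, 3)) × (paths (13, 3) → (16, 17)) = C(16, 13) · C(17, 3) = 560 · 680 = 380800. Avoidance count = 1166803110 − 380800 = 1166422310.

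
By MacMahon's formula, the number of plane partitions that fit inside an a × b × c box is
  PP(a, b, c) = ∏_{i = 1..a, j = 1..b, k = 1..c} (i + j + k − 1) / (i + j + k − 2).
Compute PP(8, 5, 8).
PP(8, 5, 8) = 3940599631842016

Evaluate the triple product over i = 1..8, j = 1..5, k = 1..8. The factors are (2/1) · (3/2) · (4/3) · (5/4) · (6/5) · (7/6) · (8/7) · (9/8) · … (320 factors total). The numerators and denominators telescope so the product is an integer; carrying out the multiplication exactly gives PP(8, 5, 8) = 3940599631842016.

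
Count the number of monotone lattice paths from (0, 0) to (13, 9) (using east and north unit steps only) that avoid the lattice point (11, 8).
Number of paths = 270674

Total paths from (0, 0) to (13, 9): C(22, 13) = 497420. Paths through (11, 8): (paths (0, 0) → (11, 8)) × (paths (11, 8) → (13, 9)) = C(19, 11) · C(3, 2) = 75582 · 3 = 226746. Avoidance count = 497420 − 226746 = 270674.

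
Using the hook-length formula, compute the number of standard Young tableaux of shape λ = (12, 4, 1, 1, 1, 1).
# SYT of shape (12, 4, 1, 1, 1, 1) = 2334150

Hook-length formula: f^λ = n! / Π hook(c), product over all cells c of the Young diagram. For λ = (12, 4, 1, 1, 1, 1), n = 20 boxes. Hook lengths by row (left-to-right, top-to-bottom): [17, 12, 11, 10, 8, 7, 6, 5, 4, 3, 2, 1]; [8, 3, 2, 1]; [4]; [3]; [2]; [1]. Product of hooks = 1042307481600. So f^λ = 20! / 1042307481600 = 2432902008176640000 / 1042307481600 = 2334150.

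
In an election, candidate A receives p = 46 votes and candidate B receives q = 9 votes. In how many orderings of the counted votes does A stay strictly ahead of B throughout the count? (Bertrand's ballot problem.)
Strict-lead orderings = 4277470470

Total orderings of the 55 votes with 46 for A: C(55, 46) = 6358402050. By the Bertrand ballot formula (Cycle Lemma / reflection principle), the number of orderings in which A is strictly ahead of B throughout is (p − q)/(p + q) · C(p + q, p) = (46 − 9)/(46 + 9) · 6358402050 = 4277470470.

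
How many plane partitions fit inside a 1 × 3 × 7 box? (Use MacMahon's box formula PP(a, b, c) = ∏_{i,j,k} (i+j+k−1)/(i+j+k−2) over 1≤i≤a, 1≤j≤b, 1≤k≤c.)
PP(1, 3, 7) = 120

Evaluate the triple product over i = 1..1, j = 1..3, k = 1..7. The factors are (2/1) · (3/2) · (4/3) · (5/4) · (6/5) · (7/6) · (8/7) · (3/2) · … (21 factors total). The numerators and denominators telescope so the product is an integer; carrying out the multiplication exactly gives PP(1, 3, 7) = 120.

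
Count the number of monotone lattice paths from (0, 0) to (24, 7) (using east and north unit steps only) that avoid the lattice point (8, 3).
Number of paths = 1830150

Total paths from (0, 0) to (24, 7): C(31, 24) = 2629575. Paths through (8, 3): (paths (0, 0) → (8, 3)) × (paths (8, 3) → (24, 7)) = C(11, 8) · C(20, 16) = 165 · 4845 = 799425. Avoidance count = 2629575 − 799425 = 1830150.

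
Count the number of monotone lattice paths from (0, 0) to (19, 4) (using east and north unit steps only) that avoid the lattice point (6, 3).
Number of paths = 7679

Total paths from (0, 0) to (19, 4): C(23, 19) = 8855. Paths through (6, 3): (paths (0, 0) → (6, 3)) × (paths (6, 3) → (19, 4)) = C(9, 6) · C(14, 13) = 84 · 14 = 1176. Avoidance count = 8855 − 1176 = 7679.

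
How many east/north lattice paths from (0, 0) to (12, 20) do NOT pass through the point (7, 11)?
Number of paths = 162081192

Total paths from (0, 0) to (12, 20): C(32, 12) = 225792840. Paths through (7, 11): (paths (0, 0) → (7, 11)) × (paths (7, 11) → (12, 20)) = C(18, 7) · C(14, 5) = 31824 · 2002 = 63711648. Avoidance count = 225792840 − 63711648 = 162081192.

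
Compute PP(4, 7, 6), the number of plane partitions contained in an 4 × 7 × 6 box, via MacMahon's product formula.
PP(4, 7, 6) = 12544848030

Evaluate the triple product over i = 1..4, j = 1..7, k = 1..6. The factors are (2/1) · (3/2) · (4/3) · (5/4) · (6/5) · (7/6) · (3/2) · (4/3) · … (168 factors total). The numerators and denominators telescope so the product is an integer; carrying out the multiplication exactly gives PP(4, 7, 6) = 12544848030.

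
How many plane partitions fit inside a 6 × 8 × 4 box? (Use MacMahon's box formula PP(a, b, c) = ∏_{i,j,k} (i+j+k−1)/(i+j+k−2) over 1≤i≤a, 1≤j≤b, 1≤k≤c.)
PP(6, 8, 4) = 90474964580

Evaluate the triple product over i = 1..6, j = 1..8, k = 1..4. The factors are (2/1) · (3/2) · (4/3) · (5/4) · (3/2) · (4/3) · (5/4) · (6/5) · … (192 factors total). The numerators and denominators telescope so the product is an integer; carrying out the multiplication exactly gives PP(6, 8, 4) = 90474964580.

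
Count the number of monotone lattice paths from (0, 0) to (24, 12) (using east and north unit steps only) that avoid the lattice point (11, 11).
Number of paths = 1241801652

Total paths from (0, 0) to (24, 12): C(36, 24) = 1251677700. Paths through (11, 11): (paths (0, 0) → (11, 11)) × (paths (11, 11) → (24, 12)) = C(22, 11) · C(14, 13) = 705432 · 14 = 9876048. Avoidance count = 1251677700 − 9876048 = 1241801652.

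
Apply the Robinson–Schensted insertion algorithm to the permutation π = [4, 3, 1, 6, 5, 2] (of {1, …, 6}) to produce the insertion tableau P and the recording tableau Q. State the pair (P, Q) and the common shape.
P = [1, 2] / [3, 5] / [4, 6];  Q = [1, 4] / [2, 5] / [3, 6];  common shape = (2, 2, 2)

Row-insert the values π_1, π_2, … into P one at a time, bumping the leftmost entry strictly greater than the inserted value down to the next row. The recording tableau Q records, in position (i, j), the step at which that cell was added to P.
  Insert 4 (step 1): P = [4];  Q = [1]
  Insert 3 (step 2): P = [3] / [4];  Q = [1] / [2]
  Insert 1 (step 3): P = [1] / [3] / [4];  Q = [1] / [2] / [3]
  Insert 6 (step 4): P = [1, 6] / [3] / [4];  Q = [1, 4] / [2] / [3]
  Insert 5 (step 5): P = [1, 5] / [3, 6] / [4];  Q = [1, 4] / [2, 5] / [3]
  Insert 2 (step 6): P = [1, 2] / [3, 5] / [4, 6];  Q = [1, 4] / [2, 5] / [3, 6]
Final shape: (2, 2, 2).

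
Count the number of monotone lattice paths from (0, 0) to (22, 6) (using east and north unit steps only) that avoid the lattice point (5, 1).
Number of paths = 218736

Total paths from (0, 0) to (22, 6): C(28, 22) = 376740. Paths through (5, 1): (paths (0, 0) → (5, 1)) × (paths (5, 1) → (22, 6)) = C(6, 5) · C(22, 17) = 6 · 26334 = 158004. Avoidance count = 376740 − 158004 = 218736.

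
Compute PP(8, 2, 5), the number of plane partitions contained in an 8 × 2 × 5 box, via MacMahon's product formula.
PP(8, 2, 5) = 429429

Evaluate the triple product over i = 1..8, j = 1..2, k = 1..5. The factors are (2/1) · (3/2) · (4/3) · (5/4) · (6/5) · (3/2) · (4/3) · (5/4) · … (80 factors total). The numerators and denominators telescope so the product is an integer; carrying out the multiplication exactly gives PP(8, 2, 5) = 429429.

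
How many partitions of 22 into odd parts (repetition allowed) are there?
p_odd(22) = 89

Enumerate partitions using only odd parts via the recurrence o(n, m) = o(n, m−2) + o(n−m, m) over odd m, starting from the largest odd part ≤ n. This gives p_odd(22) = 89. (Euler's theorem: equals the count of distinct-part partitions.)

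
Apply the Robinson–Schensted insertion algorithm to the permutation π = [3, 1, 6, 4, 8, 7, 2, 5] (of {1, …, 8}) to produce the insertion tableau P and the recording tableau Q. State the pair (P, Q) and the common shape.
P = [1, 2, 5] / [3, 4, 7] / [6, 8];  Q = [1, 3, 5] / [2, 4, 6] / [7, 8];  common shape = (3, 3, 2)

Row-insert the values π_1, π_2, … into P one at a time, bumping the leftmost entry strictly greater than the inserted value down to the next row. The recording tableau Q records, in position (i, j), the step at which that cell was added to P.
  Insert 3 (step 1): P = [3];  Q = [1]
  Insert 1 (step 2): P = [1] / [3];  Q = [1] / [2]
  Insert 6 (step 3): P = [1, 6] / [3];  Q = [1, 3] / [2]
  Insert 4 (step 4): P = [1, 4] / [3, 6];  Q = [1, 3] / [2, 4]
  Insert 8 (step 5): P = [1, 4, 8] / [3, 6];  Q = [1, 3, 5] / [2, 4]
  Insert 7 (step 6): P = [1, 4, 7] / [3, 6, 8];  Q = [1, 3, 5] / [2, 4, 6]
  Insert 2 (step 7): P = [1, 2, 7] / [3, 4, 8] / [6];  Q = [1, 3, 5] / [2, 4, 6] / [7]
  Insert 5 (step 8): P = [1, 2, 5] / [3, 4, 7] / [6, 8];  Q = [1, 3, 5] / [2, 4, 6] / [7, 8]
Final shape: (3, 3, 2).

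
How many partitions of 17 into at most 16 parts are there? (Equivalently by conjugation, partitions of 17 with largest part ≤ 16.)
p(17, parts ≤ 16) = 296

Use the recurrence p(n, m) = p(n, m−1) + p(n−m, m): either the largest part is < m (count p(n, m−1)) or the largest part is exactly m (remove one copy of m, count p(n−m, m)). With p(0, ·) = 1 this gives p(17, parts ≤ 16) = 296. (By conjugating Young diagrams, this also counts partitions of 17 into at most 16 parts.)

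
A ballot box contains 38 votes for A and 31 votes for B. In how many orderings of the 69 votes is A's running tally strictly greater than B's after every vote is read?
Strict-lead orderings = 4036581322613551712

Total orderings of the 69 votes with 38 for A: C(69, 38) = 39789158751476438304. By the Bertrand ballot formula (Cycle Lemma / reflection principle), the number of orderings in which A is strictly ahead of B throughout is (p − q)/(p + q) · C(p + q, p) = (38 − 31)/(38 + 31) · 39789158751476438304 = 4036581322613551712.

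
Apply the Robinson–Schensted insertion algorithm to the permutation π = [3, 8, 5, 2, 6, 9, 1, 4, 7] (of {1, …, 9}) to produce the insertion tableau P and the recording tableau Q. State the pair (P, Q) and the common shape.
P = [1, 4, 6, 7] / [2, 5, 9] / [3] / [8];  Q = [1, 2, 5, 6] / [3, 8, 9] / [4] / [7];  common shape = (4, 3, 1, 1)

Row-insert the values π_1, π_2, … into P one at a time, bumping the leftmost entry strictly greater than the inserted value down to the next row. The recording tableau Q records, in position (i, j), the step at which that cell was added to P.
  Insert 3 (step 1): P = [3];  Q = [1]
  Insert 8 (step 2): P = [3, 8];  Q = [1, 2]
  Insert 5 (step 3): P = [3, 5] / [8];  Q = [1, 2] / [3]
  Insert 2 (step 4): P = [2, 5] / [3] / [8];  Q = [1, 2] / [3] / [4]
  Insert 6 (step 5): P = [2, 5, 6] / [3] / [8];  Q = [1, 2, 5] / [3] / [4]
  Insert 9 (step 6): P = [2, 5, 6, 9] / [3] / [8];  Q = [1, 2, 5, 6] / [3] / [4]
  Insert 1 (step 7): P = [1, 5, 6, 9] / [2] / [3] / [8];  Q = [1, 2, 5, 6] / [3] / [4] / [7]
  Insert 4 (step 8): P = [1, 4, 6, 9] / [2, 5] / [3] / [8];  Q = [1, 2, 5, 6] / [3, 8] / [4] / [7]
  Insert 7 (step 9): P = [1, 4, 6, 7] / [2, 5, 9] / [3] / [8];  Q = [1, 2, 5, 6] / [3, 8, 9] / [4] / [7]
Final shape: (4, 3, 1, 1).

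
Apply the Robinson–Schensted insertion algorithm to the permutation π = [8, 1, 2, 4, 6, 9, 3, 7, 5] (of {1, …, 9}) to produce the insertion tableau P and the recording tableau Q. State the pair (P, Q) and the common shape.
P = [1, 2, 3, 5, 7] / [4, 6] / [8, 9];  Q = [1, 3, 4, 5, 6] / [2, 8] / [7, 9];  common shape = (5, 2, 2)

Row-insert the values π_1, π_2, … into P one at a time, bumping the leftmost entry strictly greater than the inserted value down to the next row. The recording tableau Q records, in position (i, j), the step at which that cell was added to P.
  Insert 8 (step 1): P = [8];  Q = [1]
  Insert 1 (step 2): P = [1] / [8];  Q = [1] / [2]
  Insert 2 (step 3): P = [1, 2] / [8];  Q = [1, 3] / [2]
  Insert 4 (step 4): P = [1, 2, 4] / [8];  Q = [1, 3, 4] / [2]
  Insert 6 (step 5): P = [1, 2, 4, 6] / [8];  Q = [1, 3, 4, 5] / [2]
  Insert 9 (step 6): P = [1, 2, 4, 6, 9] / [8];  Q = [1, 3, 4, 5, 6] / [2]
  Insert 3 (step 7): P = [1, 2, 3, 6, 9] / [4] / [8];  Q = [1, 3, 4, 5, 6] / [2] / [7]
  Insert 7 (step 8): P = [1, 2, 3, 6, 7] / [4, 9] / [8];  Q = [1, 3, 4, 5, 6] / [2, 8] / [7]
  Insert 5 (step 9): P = [1, 2, 3, 5, 7] / [4, 6] / [8, 9];  Q = [1, 3, 4, 5, 6] / [2, 8] / [7, 9]
Final shape: (5, 2, 2).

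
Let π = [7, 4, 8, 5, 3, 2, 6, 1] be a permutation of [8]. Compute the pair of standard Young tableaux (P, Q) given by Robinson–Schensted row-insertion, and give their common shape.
P = [1, 5, 6] / [2, 8] / [3] / [4] / [7];  Q = [1, 3, 7] / [2, 4] / [5] / [6] / [8];  common shape = (3, 2, 1, 1, 1)

Row-insert the values π_1, π_2, … into P one at a time, bumping the leftmost entry strictly greater than the inserted value down to the next row. The recording tableau Q records, in position (i, j), the step at which that cell was added to P.
  Insert 7 (step 1): P = [7];  Q = [1]
  Insert 4 (step 2): P = [4] / [7];  Q = [1] / [2]
  Insert 8 (step 3): P = [4, 8] / [7];  Q = [1, 3] / [2]
  Insert 5 (step 4): P = [4, 5] / [7, 8];  Q = [1, 3] / [2, 4]
  Insert 3 (step 5): P = [3, 5] / [4, 8] / [7];  Q = [1, 3] / [2, 4] / [5]
  Insert 2 (step 6): P = [2, 5] / [3, 8] / [4] / [7];  Q = [1, 3] / [2, 4] / [5] / [6]
  Insert 6 (step 7): P = [2, 5, 6] / [3, 8] / [4] / [7];  Q = [1, 3, 7] / [2, 4] / [5] / [6]
  Insert 1 (step 8): P = [1, 5, 6] / [2, 8] / [3] / [4] / [7];  Q = [1, 3, 7] / [2, 4] / [5] / [6] / [8]
Final shape: (3, 2, 1, 1, 1).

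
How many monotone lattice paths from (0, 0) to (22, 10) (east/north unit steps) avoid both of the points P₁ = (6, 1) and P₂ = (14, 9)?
Number of paths = 43667515

Inclusion–exclusion. Total paths: C(32, 22) = 64512240. Through P₁: C(7, 6)·C(25, 16) = 14300825. Through P₂: C(23, 14)·C(9, 8) = 7354710. Since P₁ is strictly southwest of P₂, a monotone path through both must visit P₁ then P₂; paths through both = C(7, 6)·C(16, 8)·C(9, 8) = 810810. Avoid both = 64512240 − 14300825 − 7354710 + 810810 = 43667515.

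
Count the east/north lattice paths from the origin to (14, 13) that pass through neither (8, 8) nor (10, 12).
Number of paths = 11844380

Inclusion–exclusion. Total paths: C(27, 14) = 20058300. Through P₁: C(16, 8)·C(11, 6) = 5945940. Through P₂: C(22, 10)·C(5, 4) = 3233230. Since P₁ is strictly southwest of P₂, a monotone path through both must visit P₁ then P₂; paths through both = C(16, 8)·C(6, 2)·C(5, 4) = 965250. Avoid both = 20058300 − 5945940 − 3233230 + 965250 = 11844380.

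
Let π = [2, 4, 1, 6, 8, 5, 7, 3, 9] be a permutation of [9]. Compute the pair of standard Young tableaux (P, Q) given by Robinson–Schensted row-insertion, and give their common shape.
P = [1, 3, 5, 7, 9] / [2, 4, 8] / [6];  Q = [1, 2, 4, 5, 9] / [3, 6, 7] / [8];  common shape = (5, 3, 1)

Row-insert the values π_1, π_2, … into P one at a time, bumping the leftmost entry strictly greater than the inserted value down to the next row. The recording tableau Q records, in position (i, j), the step at which that cell was added to P.
  Insert 2 (step 1): P = [2];  Q = [1]
  Insert 4 (step 2): P = [2, 4];  Q = [1, 2]
  Insert 1 (step 3): P = [1, 4] / [2];  Q = [1, 2] / [3]
  Insert 6 (step 4): P = [1, 4, 6] / [2];  Q = [1, 2, 4] / [3]
  Insert 8 (step 5): P = [1, 4, 6, 8] / [2];  Q = [1, 2, 4, 5] / [3]
  Insert 5 (step 6): P = [1, 4, 5, 8] / [2, 6];  Q = [1, 2, 4, 5] / [3, 6]
  Insert 7 (step 7): P = [1, 4, 5, 7] / [2, 6, 8];  Q = [1, 2, 4, 5] / [3, 6, 7]
  Insert 3 (step 8): P = [1, 3, 5, 7] / [2, 4, 8] / [6];  Q = [1, 2, 4, 5] / [3, 6, 7] / [8]
  Insert 9 (step 9): P = [1, 3, 5, 7, 9] / [2, 4, 8] / [6];  Q = [1, 2, 4, 5, 9] / [3, 6, 7] / [8]
Final shape: (5, 3, 1).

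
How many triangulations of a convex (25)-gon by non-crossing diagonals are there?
C_23 = 343059613650

These polygon triangulations are counted by the Catalan number C_n = (1/(n + 1)) · C(2n, n). For n = 23: C_23 = (1/24) · C(46, 23) = 8233430727600/24 = 343059613650.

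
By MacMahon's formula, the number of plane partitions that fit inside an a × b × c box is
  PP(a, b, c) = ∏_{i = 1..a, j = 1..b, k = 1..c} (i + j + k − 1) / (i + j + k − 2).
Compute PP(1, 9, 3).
PP(1, 9, 3) = 220

Evaluate the triple product over i = 1..1, j = 1..9, k = 1..3. The factors are (2/1) · (3/2) · (4/3) · (3/2) · (4/3) · (5/4) · (4/3) · (5/4) · … (27 factors total). The numerators and denominators telescope so the product is an integer; carrying out the multiplication exactly gives PP(1, 9, 3) = 220.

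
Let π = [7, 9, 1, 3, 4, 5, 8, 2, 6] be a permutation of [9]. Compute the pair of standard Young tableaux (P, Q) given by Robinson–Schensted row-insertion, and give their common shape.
P = [1, 2, 4, 5, 6] / [3, 8] / [7, 9];  Q = [1, 2, 5, 6, 7] / [3, 4] / [8, 9];  common shape = (5, 2, 2)

Row-insert the values π_1, π_2, … into P one at a time, bumping the leftmost entry strictly greater than the inserted value down to the next row. The recording tableau Q records, in position (i, j), the step at which that cell was added to P.
  Insert 7 (step 1): P = [7];  Q = [1]
  Insert 9 (step 2): P = [7, 9];  Q = [1, 2]
  Insert 1 (step 3): P = [1, 9] / [7];  Q = [1, 2] / [3]
  Insert 3 (step 4): P = [1, 3] / [7, 9];  Q = [1, 2] / [3, 4]
  Insert 4 (step 5): P = [1, 3, 4] / [7, 9];  Q = [1, 2, 5] / [3, 4]
  Insert 5 (step 6): P = [1, 3, 4, 5] / [7, 9];  Q = [1, 2, 5, 6] / [3, 4]
  Insert 8 (step 7): P = [1, 3, 4, 5, 8] / [7, 9];  Q = [1, 2, 5, 6, 7] / [3, 4]
  Insert 2 (step 8): P = [1, 2, 4, 5, 8] / [3, 9] / [7];  Q = [1, 2, 5, 6, 7] / [3, 4] / [8]
  Insert 6 (step 9): P = [1, 2, 4, 5, 6] / [3, 8] / [7, 9];  Q = [1, 2, 5, 6, 7] / [3, 4] / [8, 9]
Final shape: (5, 2, 2).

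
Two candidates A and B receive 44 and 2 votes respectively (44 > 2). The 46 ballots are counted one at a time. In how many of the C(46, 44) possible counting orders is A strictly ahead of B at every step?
Strict-lead orderings = 945

Total orderings of the 46 votes with 44 for A: C(46, 44) = 1035. By the Bertrand ballot formula (Cycle Lemma / reflection principle), the number of orderings in which A is strictly ahead of B throughout is (p − q)/(p + q) · C(p + q, p) = (44 − 2)/(44 + 2) · 1035 = 945.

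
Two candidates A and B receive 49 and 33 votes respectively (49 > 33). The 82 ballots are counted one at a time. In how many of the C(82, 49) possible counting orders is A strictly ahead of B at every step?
Strict-lead orderings = 17560713961927583834400

Total orderings of the 82 votes with 49 for A: C(82, 49) = 89998659054878867151300. By the Bertrand ballot formula (Cycle Lemma / reflection principle), the number of orderings in which A is strictly ahead of B throughout is (p − q)/(p + q) · C(p + q, p) = (49 − 33)/(49 + 33) · 89998659054878867151300 = 17560713961927583834400.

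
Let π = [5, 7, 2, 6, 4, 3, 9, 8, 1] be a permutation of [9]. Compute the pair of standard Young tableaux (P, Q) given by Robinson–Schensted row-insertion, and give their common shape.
P = [1, 3, 8] / [2, 6, 9] / [4] / [5] / [7];  Q = [1, 2, 7] / [3, 4, 8] / [5] / [6] / [9];  common shape = (3, 3, 1, 1, 1)

Row-insert the values π_1, π_2, … into P one at a time, bumping the leftmost entry strictly greater than the inserted value down to the next row. The recording tableau Q records, in position (i, j), the step at which that cell was added to P.
  Insert 5 (step 1): P = [5];  Q = [1]
  Insert 7 (step 2): P = [5, 7];  Q = [1, 2]
  Insert 2 (step 3): P = [2, 7] / [5];  Q = [1, 2] / [3]
  Insert 6 (step 4): P = [2, 6] / [5, 7];  Q = [1, 2] / [3, 4]
  Insert 4 (step 5): P = [2, 4] / [5, 6] / [7];  Q = [1, 2] / [3, 4] / [5]
  Insert 3 (step 6): P = [2, 3] / [4, 6] / [5] / [7];  Q = [1, 2] / [3, 4] / [5] / [6]
  Insert 9 (step 7): P = [2, 3, 9] / [4, 6] / [5] / [7];  Q = [1, 2, 7] / [3, 4] / [5] / [6]
  Insert 8 (step 8): P = [2, 3, 8] / [4, 6, 9] / [5] / [7];  Q = [1, 2, 7] / [3, 4, 8] / [5] / [6]
  Insert 1 (step 9): P = [1, 3, 8] / [2, 6, 9] / [4] / [5] / [7];  Q = [1, 2, 7] / [3, 4, 8] / [5] / [6] / [9]
Final shape: (3, 3, 1, 1, 1).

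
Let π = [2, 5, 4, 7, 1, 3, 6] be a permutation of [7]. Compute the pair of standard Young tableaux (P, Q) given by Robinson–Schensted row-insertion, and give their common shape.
P = [1, 3, 6] / [2, 4, 7] / [5];  Q = [1, 2, 4] / [3, 6, 7] / [5];  common shape = (3, 3, 1)

Row-insert the values π_1, π_2, … into P one at a time, bumping the leftmost entry strictly greater than the inserted value down to the next row. The recording tableau Q records, in position (i, j), the step at which that cell was added to P.
  Insert 2 (step 1): P = [2];  Q = [1]
  Insert 5 (step 2): P = [2, 5];  Q = [1, 2]
  Insert 4 (step 3): P = [2, 4] / [5];  Q = [1, 2] / [3]
  Insert 7 (step 4): P = [2, 4, 7] / [5];  Q = [1, 2, 4] / [3]
  Insert 1 (step 5): P = [1, 4, 7] / [2] / [5];  Q = [1, 2, 4] / [3] / [5]
  Insert 3 (step 6): P = [1, 3, 7] / [2, 4] / [5];  Q = [1, 2, 4] / [3, 6] / [5]
  Insert 6 (step 7): P = [1, 3, 6] / [2, 4, 7] / [5];  Q = [1, 2, 4] / [3, 6, 7] / [5]
Final shape: (3, 3, 1).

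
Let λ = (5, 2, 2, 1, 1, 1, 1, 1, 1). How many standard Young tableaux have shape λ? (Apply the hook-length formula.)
# SYT of shape (5, 2, 2, 1, 1, 1, 1, 1, 1) = 26950

Hook-length formula: f^λ = n! / Π hook(c), product over all cells c of the Young diagram. For λ = (5, 2, 2, 1, 1, 1, 1, 1, 1), n = 15 boxes. Hook lengths by row (left-to-right, top-to-bottom): [13, 6, 3, 2, 1]; [9, 2]; [8, 1]; [6]; [5]; [4]; [3]; [2]; [1]. Product of hooks = 48522240. So f^λ = 15! / 48522240 = 1307674368000 / 48522240 = 26950.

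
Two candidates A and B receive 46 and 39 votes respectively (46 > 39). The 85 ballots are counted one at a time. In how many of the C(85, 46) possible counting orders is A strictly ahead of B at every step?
Strict-lead orderings = 206693701430872273818480

Total orderings of the 85 votes with 46 for A: C(85, 46) = 2509852088803449039224400. By the Bertrand ballot formula (Cycle Lemma / reflection principle), the number of orderings in which A is strictly ahead of B throughout is (p − q)/(p + q) · C(p + q, p) = (46 − 39)/(46 + 39) · 2509852088803449039224400 = 206693701430872273818480.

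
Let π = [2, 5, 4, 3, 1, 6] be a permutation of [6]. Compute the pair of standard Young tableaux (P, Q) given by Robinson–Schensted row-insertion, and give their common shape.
P = [1, 3, 6] / [2] / [4] / [5];  Q = [1, 2, 6] / [3] / [4] / [5];  common shape = (3, 1, 1, 1)

Row-insert the values π_1, π_2, … into P one at a time, bumping the leftmost entry strictly greater than the inserted value down to the next row. The recording tableau Q records, in position (i, j), the step at which that cell was added to P.
  Insert 2 (step 1): P = [2];  Q = [1]
  Insert 5 (step 2): P = [2, 5];  Q = [1, 2]
  Insert 4 (step 3): P = [2, 4] / [5];  Q = [1, 2] / [3]
  Insert 3 (step 4): P = [2, 3] / [4] / [5];  Q = [1, 2] / [3] / [4]
  Insert 1 (step 5): P = [1, 3] / [2] / [4] / [5];  Q = [1, 2] / [3] / [4] / [5]
  Insert 6 (step 6): P = [1, 3, 6] / [2] / [4] / [5];  Q = [1, 2, 6] / [3] / [4] / [5]
Final shape: (3, 1, 1, 1).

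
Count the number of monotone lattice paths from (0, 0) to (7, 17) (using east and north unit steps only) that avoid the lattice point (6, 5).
Number of paths = 340098

Total paths from (0, 0) to (7, 17): C(24, 7) = 346104. Paths through (6, 5): (paths (0, 0) → (6, 5)) × (paths (6, 5) → (7, 17)) = C(11, 6) · C(13, 1) = 462 · 13 = 6006. Avoidance count = 346104 − 6006 = 340098.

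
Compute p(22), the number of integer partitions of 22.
p(22) = 1002

Compute p(n) via the recurrence p(n, m) = p(n, m−1) + p(n−m, m), where p(n, m) counts partitions of n with all parts ≤ m and p(n) = p(n, n). The base cases are p(0, m) = 1 and p(n, 0) = 0 for n > 0. Filling the table yields p(22) = 1002. (Euler's pentagonal recurrence is an alternative.)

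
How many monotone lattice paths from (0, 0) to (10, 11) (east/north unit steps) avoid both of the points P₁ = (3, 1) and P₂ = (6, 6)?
Number of paths = 186724

Inclusion–exclusion. Total paths: C(21, 10) = 352716. Through P₁: C(4, 3)·C(17, 7) = 77792. Through P₂: C(12, 6)·C(9, 4) = 116424. Since P₁ is strictly southwest of P₂, a monotone path through both must visit P₁ then P₂; paths through both = C(4, 3)·C(8, 3)·C(9, 4) = 28224. Avoid both = 352716 − 77792 − 116424 + 28224 = 186724.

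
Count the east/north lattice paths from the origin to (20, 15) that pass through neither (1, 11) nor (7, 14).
Number of paths = 3246223092

Inclusion–exclusion. Total paths: C(35, 20) = 3247943160. Through P₁: C(12, 1)·C(23, 19) = 106260. Through P₂: C(21, 7)·C(14, 13) = 1627920. Since P₁ is strictly southwest of P₂, a monotone path through both must visit P₁ then P₂; paths through both = C(12, 1)·C(9, 6)·C(14, 13) = 14112. Avoid both = 3247943160 − 106260 − 1627920 + 14112 = 3246223092.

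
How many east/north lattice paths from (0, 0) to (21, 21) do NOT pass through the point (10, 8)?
Number of paths = 429031605288

Total paths from (0, 0) to (21, 21): C(42, 21) = 538257874440. Paths through (10, 8): (paths (0, 0) → (10, 8)) × (paths (10, 8) → (21, 21)) = C(18, 10) · C(24, 11) = 43758 · 2496144 = 109226269152. Avoidance count = 538257874440 − 109226269152 = 429031605288.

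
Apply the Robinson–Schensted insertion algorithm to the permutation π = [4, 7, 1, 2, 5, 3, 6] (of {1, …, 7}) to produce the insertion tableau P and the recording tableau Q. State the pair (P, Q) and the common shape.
P = [1, 2, 3, 6] / [4, 5] / [7];  Q = [1, 2, 5, 7] / [3, 4] / [6];  common shape = (4, 2, 1)

Row-insert the values π_1, π_2, … into P one at a time, bumping the leftmost entry strictly greater than the inserted value down to the next row. The recording tableau Q records, in position (i, j), the step at which that cell was added to P.
  Insert 4 (step 1): P = [4];  Q = [1]
  Insert 7 (step 2): P = [4, 7];  Q = [1, 2]
  Insert 1 (step 3): P = [1, 7] / [4];  Q = [1, 2] / [3]
  Insert 2 (step 4): P = [1, 2] / [4, 7];  Q = [1, 2] / [3, 4]
  Insert 5 (step 5): P = [1, 2, 5] / [4, 7];  Q = [1, 2, 5] / [3, 4]
  Insert 3 (step 6): P = [1, 2, 3] / [4, 5] / [7];  Q = [1, 2, 5] / [3, 4] / [6]
  Insert 6 (step 7): P = [1, 2, 3, 6] / [4, 5] / [7];  Q = [1, 2, 5, 7] / [3, 4] / [6]
Final shape: (4, 2, 1).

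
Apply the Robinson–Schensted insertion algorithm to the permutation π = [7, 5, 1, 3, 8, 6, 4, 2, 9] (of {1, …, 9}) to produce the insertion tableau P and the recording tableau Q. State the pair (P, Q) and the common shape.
P = [1, 2, 4, 9] / [3, 6] / [5, 8] / [7];  Q = [1, 4, 5, 9] / [2, 6] / [3, 7] / [8];  common shape = (4, 2, 2, 1)

Row-insert the values π_1, π_2, … into P one at a time, bumping the leftmost entry strictly greater than the inserted value down to the next row. The recording tableau Q records, in position (i, j), the step at which that cell was added to P.
  Insert 7 (step 1): P = [7];  Q = [1]
  Insert 5 (step 2): P = [5] / [7];  Q = [1] / [2]
  Insert 1 (step 3): P = [1] / [5] / [7];  Q = [1] / [2] / [3]
  Insert 3 (step 4): P = [1, 3] / [5] / [7];  Q = [1, 4] / [2] / [3]
  Insert 8 (step 5): P = [1, 3, 8] / [5] / [7];  Q = [1, 4, 5] / [2] / [3]
  Insert 6 (step 6): P = [1, 3, 6] / [5, 8] / [7];  Q = [1, 4, 5] / [2, 6] / [3]
  Insert 4 (step 7): P = [1, 3, 4] / [5, 6] / [7, 8];  Q = [1, 4, 5] / [2, 6] / [3, 7]
  Insert 2 (step 8): P = [1, 2, 4] / [3, 6] / [5, 8] / [7];  Q = [1, 4, 5] / [2, 6] / [3, 7] / [8]
  Insert 9 (step 9): P = [1, 2, 4, 9] / [3, 6] / [5, 8] / [7];  Q = [1, 4, 5, 9] / [2, 6] / [3, 7] / [8]
Final shape: (4, 2, 2, 1).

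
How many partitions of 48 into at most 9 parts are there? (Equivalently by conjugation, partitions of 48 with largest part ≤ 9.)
p(48, parts ≤ 9) = 36347

Use the recurrence p(n, m) = p(n, m−1) + p(n−m, m): either the largest part is < m (count p(n, m−1)) or the largest part is exactly m (remove one copy of m, count p(n−m, m)). With p(0, ·) = 1 this gives p(48, parts ≤ 9) = 36347. (By conjugating Young diagrams, this also counts partitions of 48 into at most 9 parts.)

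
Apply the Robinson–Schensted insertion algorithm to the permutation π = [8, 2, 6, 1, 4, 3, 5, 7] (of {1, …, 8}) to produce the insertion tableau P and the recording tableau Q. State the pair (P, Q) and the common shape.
P = [1, 3, 5, 7] / [2, 4] / [6] / [8];  Q = [1, 3, 7, 8] / [2, 5] / [4] / [6];  common shape = (4, 2, 1, 1)

Row-insert the values π_1, π_2, … into P one at a time, bumping the leftmost entry strictly greater than the inserted value down to the next row. The recording tableau Q records, in position (i, j), the step at which that cell was added to P.
  Insert 8 (step 1): P = [8];  Q = [1]
  Insert 2 (step 2): P = [2] / [8];  Q = [1] / [2]
  Insert 6 (step 3): P = [2, 6] / [8];  Q = [1, 3] / [2]
  Insert 1 (step 4): P = [1, 6] / [2] / [8];  Q = [1, 3] / [2] / [4]
  Insert 4 (step 5): P = [1, 4] / [2, 6] / [8];  Q = [1, 3] / [2, 5] / [4]
  Insert 3 (step 6): P = [1, 3] / [2, 4] / [6] / [8];  Q = [1, 3] / [2, 5] / [4] / [6]
  Insert 5 (step 7): P = [1, 3, 5] / [2, 4] / [6] / [8];  Q = [1, 3, 7] / [2, 5] / [4] / [6]
  Insert 7 (step 8): P = [1, 3, 5, 7] / [2, 4] / [6] / [8];  Q = [1, 3, 7, 8] / [2, 5] / [4] / [6]
Final shape: (4, 2, 1, 1).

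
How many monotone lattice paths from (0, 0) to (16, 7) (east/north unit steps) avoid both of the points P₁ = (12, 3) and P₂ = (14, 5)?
Number of paths = 159919

Inclusion–exclusion. Total paths: C(23, 16) = 245157. Through P₁: C(15, 12)·C(8, 4) = 31850. Through P₂: C(19, 14)·C(4, 2) = 69768. Since P₁ is strictly southwest of P₂, a monotone path through both must visit P₁ then P₂; paths through both = C(15, 12)·C(4, 2)·C(4, 2) = 16380. Avoid both = 245157 − 31850 − 69768 + 16380 = 159919.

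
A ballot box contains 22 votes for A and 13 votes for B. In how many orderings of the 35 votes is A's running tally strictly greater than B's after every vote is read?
Strict-lead orderings = 379629720

Total orderings of the 35 votes with 22 for A: C(35, 22) = 1476337800. By the Bertrand ballot formula (Cycle Lemma / reflection principle), the number of orderings in which A is strictly ahead of B throughout is (p − q)/(p + q) · C(p + q, p) = (22 − 13)/(22 + 13) · 1476337800 = 379629720.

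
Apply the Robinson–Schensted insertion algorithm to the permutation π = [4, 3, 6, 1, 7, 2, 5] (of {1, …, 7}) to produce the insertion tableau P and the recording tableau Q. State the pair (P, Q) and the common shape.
P = [1, 2, 5] / [3, 6, 7] / [4];  Q = [1, 3, 5] / [2, 6, 7] / [4];  common shape = (3, 3, 1)

Row-insert the values π_1, π_2, … into P one at a time, bumping the leftmost entry strictly greater than the inserted value down to the next row. The recording tableau Q records, in position (i, j), the step at which that cell was added to P.
  Insert 4 (step 1): P = [4];  Q = [1]
  Insert 3 (step 2): P = [3] / [4];  Q = [1] / [2]
  Insert 6 (step 3): P = [3, 6] / [4];  Q = [1, 3] / [2]
  Insert 1 (step 4): P = [1, 6] / [3] / [4];  Q = [1, 3] / [2] / [4]
  Insert 7 (step 5): P = [1, 6, 7] / [3] / [4];  Q = [1, 3, 5] / [2] / [4]
  Insert 2 (step 6): P = [1, 2, 7] / [3, 6] / [4];  Q = [1, 3, 5] / [2, 6] / [4]
  Insert 5 (step 7): P = [1, 2, 5] / [3, 6, 7] / [4];  Q = [1, 3, 5] / [2, 6, 7] / [4]
Final shape: (3, 3, 1).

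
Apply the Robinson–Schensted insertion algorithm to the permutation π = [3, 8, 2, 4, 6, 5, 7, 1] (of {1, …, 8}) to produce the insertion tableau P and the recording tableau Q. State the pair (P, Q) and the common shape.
P = [1, 4, 5, 7] / [2, 6] / [3] / [8];  Q = [1, 2, 5, 7] / [3, 4] / [6] / [8];  common shape = (4, 2, 1, 1)

Row-insert the values π_1, π_2, … into P one at a time, bumping the leftmost entry strictly greater than the inserted value down to the next row. The recording tableau Q records, in position (i, j), the step at which that cell was added to P.
  Insert 3 (step 1): P = [3];  Q = [1]
  Insert 8 (step 2): P = [3, 8];  Q = [1, 2]
  Insert 2 (step 3): P = [2, 8] / [3];  Q = [1, 2] / [3]
  Insert 4 (step 4): P = [2, 4] / [3, 8];  Q = [1, 2] / [3, 4]
  Insert 6 (step 5): P = [2, 4, 6] / [3, 8];  Q = [1, 2, 5] / [3, 4]
  Insert 5 (step 6): P = [2, 4, 5] / [3, 6] / [8];  Q = [1, 2, 5] / [3, 4] / [6]
  Insert 7 (step 7): P = [2, 4, 5, 7] / [3, 6] / [8];  Q = [1, 2, 5, 7] / [3, 4] / [6]
  Insert 1 (step 8): P = [1, 4, 5, 7] / [2, 6] / [3] / [8];  Q = [1, 2, 5, 7] / [3, 4] / [6] / [8]
Final shape: (4, 2, 1, 1).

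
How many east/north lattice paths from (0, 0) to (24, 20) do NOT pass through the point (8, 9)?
Number of paths = 1444088122620

Total paths from (0, 0) to (24, 20): C(44, 24) = 1761039350070. Paths through (8, 9): (paths (0, 0) → (8, 9)) × (paths (8, 9) → (24, 20)) = C(17, 8) · C(27, 16) = 24310 · 13037895 = 316951227450. Avoidance count = 1761039350070 − 316951227450 = 1444088122620.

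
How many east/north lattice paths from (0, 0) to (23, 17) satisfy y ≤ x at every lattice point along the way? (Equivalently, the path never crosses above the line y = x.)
Number of paths = 25880277150

By the reflection principle (André's argument), the number of monotone paths to (23, 17) with n ≤ m that never go above y = x is C(40, 23) − C(40, 24) = 88732378800 − 62852101650 = 25880277150.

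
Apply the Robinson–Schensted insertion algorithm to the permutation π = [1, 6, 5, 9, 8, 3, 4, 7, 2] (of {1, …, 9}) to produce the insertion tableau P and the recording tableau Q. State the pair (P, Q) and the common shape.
P = [1, 2, 4, 7] / [3, 8] / [5, 9] / [6];  Q = [1, 2, 4, 8] / [3, 5] / [6, 7] / [9];  common shape = (4, 2, 2, 1)

Row-insert the values π_1, π_2, … into P one at a time, bumping the leftmost entry strictly greater than the inserted value down to the next row. The recording tableau Q records, in position (i, j), the step at which that cell was added to P.
  Insert 1 (step 1): P = [1];  Q = [1]
  Insert 6 (step 2): P = [1, 6];  Q = [1, 2]
  Insert 5 (step 3): P = [1, 5] / [6];  Q = [1, 2] / [3]
  Insert 9 (step 4): P = [1, 5, 9] / [6];  Q = [1, 2, 4] / [3]
  Insert 8 (step 5): P = [1, 5, 8] / [6, 9];  Q = [1, 2, 4] / [3, 5]
  Insert 3 (step 6): P = [1, 3, 8] / [5, 9] / [6];  Q = [1, 2, 4] / [3, 5] / [6]
  Insert 4 (step 7): P = [1, 3, 4] / [5, 8] / [6, 9];  Q = [1, 2, 4] / [3, 5] / [6, 7]
  Insert 7 (step 8): P = [1, 3, 4, 7] / [5, 8] / [6, 9];  Q = [1, 2, 4, 8] / [3, 5] / [6, 7]
  Insert 2 (step 9): P = [1, 2, 4, 7] / [3, 8] / [5, 9] / [6];  Q = [1, 2, 4, 8] / [3, 5] / [6, 7] / [9]
Final shape: (4, 2, 2, 1).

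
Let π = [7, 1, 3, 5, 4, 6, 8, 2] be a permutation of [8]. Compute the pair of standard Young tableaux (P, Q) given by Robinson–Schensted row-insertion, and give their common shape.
P = [1, 2, 4, 6, 8] / [3] / [5] / [7];  Q = [1, 3, 4, 6, 7] / [2] / [5] / [8];  common shape = (5, 1, 1, 1)

Row-insert the values π_1, π_2, … into P one at a time, bumping the leftmost entry strictly greater than the inserted value down to the next row. The recording tableau Q records, in position (i, j), the step at which that cell was added to P.
  Insert 7 (step 1): P = [7];  Q = [1]
  Insert 1 (step 2): P = [1] / [7];  Q = [1] / [2]
  Insert 3 (step 3): P = [1, 3] / [7];  Q = [1, 3] / [2]
  Insert 5 (step 4): P = [1, 3, 5] / [7];  Q = [1, 3, 4] / [2]
  Insert 4 (step 5): P = [1, 3, 4] / [5] / [7];  Q = [1, 3, 4] / [2] / [5]
  Insert 6 (step 6): P = [1, 3, 4, 6] / [5] / [7];  Q = [1, 3, 4, 6] / [2] / [5]
  Insert 8 (step 7): P = [1, 3, 4, 6, 8] / [5] / [7];  Q = [1, 3, 4, 6, 7] / [2] / [5]
  Insert 2 (step 8): P = [1, 2, 4, 6, 8] / [3] / [5] / [7];  Q = [1, 3, 4, 6, 7] / [2] / [5] / [8]
Final shape: (5, 1, 1, 1).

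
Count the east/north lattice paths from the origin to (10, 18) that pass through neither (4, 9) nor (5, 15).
Number of paths = 8956591

Inclusion–exclusion. Total paths: C(28, 10) = 13123110. Through P₁: C(13, 4)·C(15, 6) = 3578575. Through P₂: C(20, 5)·C(8, 5) = 868224. Since P₁ is strictly southwest of P₂, a monotone path through both must visit P₁ then P₂; paths through both = C(13, 4)·C(7, 1)·C(8, 5) = 280280. Avoid both = 13123110 − 3578575 − 868224 + 280280 = 8956591.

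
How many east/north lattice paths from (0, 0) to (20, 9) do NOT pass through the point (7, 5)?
Number of paths = 8130045

Total paths from (0, 0) to (20, 9): C(29, 20) = 10015005. Paths through (7, 5): (paths (0, 0) → (7, 5)) × (paths (7, 5) → (20, 9)) = C(12, 7) · C(17, 13) = 792 · 2380 = 1884960. Avoidance count = 10015005 − 1884960 = 8130045.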